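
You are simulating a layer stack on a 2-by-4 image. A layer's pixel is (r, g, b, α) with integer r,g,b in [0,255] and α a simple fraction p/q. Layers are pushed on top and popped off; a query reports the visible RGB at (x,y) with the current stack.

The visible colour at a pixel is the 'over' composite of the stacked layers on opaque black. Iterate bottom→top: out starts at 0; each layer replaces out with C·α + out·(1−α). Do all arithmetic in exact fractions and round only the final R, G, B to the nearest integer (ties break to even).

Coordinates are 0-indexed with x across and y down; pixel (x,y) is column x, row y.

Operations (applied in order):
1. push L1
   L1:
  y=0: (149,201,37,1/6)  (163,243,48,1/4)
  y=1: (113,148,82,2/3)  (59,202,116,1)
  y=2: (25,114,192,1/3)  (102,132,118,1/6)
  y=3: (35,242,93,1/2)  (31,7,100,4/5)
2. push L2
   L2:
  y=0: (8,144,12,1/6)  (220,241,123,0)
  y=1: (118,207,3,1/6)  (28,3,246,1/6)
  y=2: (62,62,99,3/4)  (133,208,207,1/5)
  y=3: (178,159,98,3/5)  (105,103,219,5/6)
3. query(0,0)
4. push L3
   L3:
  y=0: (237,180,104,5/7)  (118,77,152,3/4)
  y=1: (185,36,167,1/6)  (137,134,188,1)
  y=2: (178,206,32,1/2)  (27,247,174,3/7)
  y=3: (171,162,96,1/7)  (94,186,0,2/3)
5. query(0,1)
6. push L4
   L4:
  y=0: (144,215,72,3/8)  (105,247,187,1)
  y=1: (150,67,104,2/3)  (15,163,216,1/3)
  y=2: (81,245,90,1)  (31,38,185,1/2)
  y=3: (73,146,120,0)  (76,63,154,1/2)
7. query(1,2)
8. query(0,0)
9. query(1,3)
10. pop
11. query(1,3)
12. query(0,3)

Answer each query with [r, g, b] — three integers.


query (0,0) [L1,L2] — begin 0,0,0
+L1 (α=1/6) → [149/6, 67/2, 37/6]
+L2 (α=1/6) → [793/36, 623/12, 257/36]
= [22, 52, 7]

at x=0,y=1 over L1,L2,L3:
after L1 α=2/3: [226/3, 296/3, 164/3]
after L2 α=1/6: [742/9, 2101/18, 829/18]
after L3 α=1/6: [5375/54, 11153/108, 7151/108]
rounded: [100, 103, 66]

query (1,2) [L1,L2,L3,L4] — begin 0,0,0
L1 α=1/6: [17, 22, 59/3]
L2 α=1/5: [201/5, 296/5, 857/15]
L3 α=3/7: [1209/35, 4889/35, 11258/105]
L4 α=1/2: [1147/35, 6219/70, 30683/210]
→ [33, 89, 146]

(0,0) stack=L1,L2,L3,L4; from [0,0,0]:
L1 α=1/6: [149/6, 67/2, 37/6]
L2 α=1/6: [793/36, 623/12, 257/36]
L3 α=5/7: [22123/126, 6023/42, 9617/126]
L4 α=3/8: [165047/1008, 57205/336, 75301/1008]
= [164, 170, 75]

(1,3) stack=L1,L2,L3,L4; from [0,0,0]:
after L1 α=4/5: [124/5, 28/5, 80]
after L2 α=5/6: [2749/30, 2603/30, 1175/6]
after L3 α=2/3: [8389/90, 13763/90, 1175/18]
after L4 α=1/2: [15229/180, 19433/180, 3947/36]
= [85, 108, 110]

(1,3) stack=L1,L2,L3; from [0,0,0]:
after L1 α=4/5: [124/5, 28/5, 80]
after L2 α=5/6: [2749/30, 2603/30, 1175/6]
after L3 α=2/3: [8389/90, 13763/90, 1175/18]
→ [93, 153, 65]

at x=0,y=3 over L1,L2,L3:
L1 α=1/2: [35/2, 121, 93/2]
L2 α=3/5: [569/5, 719/5, 387/5]
L3 α=1/7: [4269/35, 732/5, 2802/35]
= [122, 146, 80]


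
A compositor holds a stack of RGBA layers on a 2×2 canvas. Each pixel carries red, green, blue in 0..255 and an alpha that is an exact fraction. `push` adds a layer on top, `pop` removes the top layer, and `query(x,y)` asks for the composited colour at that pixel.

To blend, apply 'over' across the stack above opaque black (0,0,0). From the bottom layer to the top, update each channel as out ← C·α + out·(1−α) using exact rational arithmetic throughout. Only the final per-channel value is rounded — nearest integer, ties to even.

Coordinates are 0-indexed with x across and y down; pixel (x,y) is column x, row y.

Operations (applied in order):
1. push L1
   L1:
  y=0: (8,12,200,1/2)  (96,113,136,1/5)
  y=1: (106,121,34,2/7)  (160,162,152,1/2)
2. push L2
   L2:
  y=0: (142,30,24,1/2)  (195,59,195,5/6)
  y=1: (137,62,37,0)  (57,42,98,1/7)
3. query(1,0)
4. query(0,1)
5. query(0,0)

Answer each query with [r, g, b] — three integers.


at x=1,y=0 over L1,L2:
after L1 α=1/5: [96/5, 113/5, 136/5]
after L2 α=5/6: [1657/10, 794/15, 5011/30]
rounded: [166, 53, 167]

(0,1) stack=L1,L2; from [0,0,0]:
+L1 (α=2/7) → [212/7, 242/7, 68/7]
+L2 (α=0) → [212/7, 242/7, 68/7]
→ [30, 35, 10]

(0,0) stack=L1,L2; from [0,0,0]:
+L1 (α=1/2) → [4, 6, 100]
+L2 (α=1/2) → [73, 18, 62]
= [73, 18, 62]


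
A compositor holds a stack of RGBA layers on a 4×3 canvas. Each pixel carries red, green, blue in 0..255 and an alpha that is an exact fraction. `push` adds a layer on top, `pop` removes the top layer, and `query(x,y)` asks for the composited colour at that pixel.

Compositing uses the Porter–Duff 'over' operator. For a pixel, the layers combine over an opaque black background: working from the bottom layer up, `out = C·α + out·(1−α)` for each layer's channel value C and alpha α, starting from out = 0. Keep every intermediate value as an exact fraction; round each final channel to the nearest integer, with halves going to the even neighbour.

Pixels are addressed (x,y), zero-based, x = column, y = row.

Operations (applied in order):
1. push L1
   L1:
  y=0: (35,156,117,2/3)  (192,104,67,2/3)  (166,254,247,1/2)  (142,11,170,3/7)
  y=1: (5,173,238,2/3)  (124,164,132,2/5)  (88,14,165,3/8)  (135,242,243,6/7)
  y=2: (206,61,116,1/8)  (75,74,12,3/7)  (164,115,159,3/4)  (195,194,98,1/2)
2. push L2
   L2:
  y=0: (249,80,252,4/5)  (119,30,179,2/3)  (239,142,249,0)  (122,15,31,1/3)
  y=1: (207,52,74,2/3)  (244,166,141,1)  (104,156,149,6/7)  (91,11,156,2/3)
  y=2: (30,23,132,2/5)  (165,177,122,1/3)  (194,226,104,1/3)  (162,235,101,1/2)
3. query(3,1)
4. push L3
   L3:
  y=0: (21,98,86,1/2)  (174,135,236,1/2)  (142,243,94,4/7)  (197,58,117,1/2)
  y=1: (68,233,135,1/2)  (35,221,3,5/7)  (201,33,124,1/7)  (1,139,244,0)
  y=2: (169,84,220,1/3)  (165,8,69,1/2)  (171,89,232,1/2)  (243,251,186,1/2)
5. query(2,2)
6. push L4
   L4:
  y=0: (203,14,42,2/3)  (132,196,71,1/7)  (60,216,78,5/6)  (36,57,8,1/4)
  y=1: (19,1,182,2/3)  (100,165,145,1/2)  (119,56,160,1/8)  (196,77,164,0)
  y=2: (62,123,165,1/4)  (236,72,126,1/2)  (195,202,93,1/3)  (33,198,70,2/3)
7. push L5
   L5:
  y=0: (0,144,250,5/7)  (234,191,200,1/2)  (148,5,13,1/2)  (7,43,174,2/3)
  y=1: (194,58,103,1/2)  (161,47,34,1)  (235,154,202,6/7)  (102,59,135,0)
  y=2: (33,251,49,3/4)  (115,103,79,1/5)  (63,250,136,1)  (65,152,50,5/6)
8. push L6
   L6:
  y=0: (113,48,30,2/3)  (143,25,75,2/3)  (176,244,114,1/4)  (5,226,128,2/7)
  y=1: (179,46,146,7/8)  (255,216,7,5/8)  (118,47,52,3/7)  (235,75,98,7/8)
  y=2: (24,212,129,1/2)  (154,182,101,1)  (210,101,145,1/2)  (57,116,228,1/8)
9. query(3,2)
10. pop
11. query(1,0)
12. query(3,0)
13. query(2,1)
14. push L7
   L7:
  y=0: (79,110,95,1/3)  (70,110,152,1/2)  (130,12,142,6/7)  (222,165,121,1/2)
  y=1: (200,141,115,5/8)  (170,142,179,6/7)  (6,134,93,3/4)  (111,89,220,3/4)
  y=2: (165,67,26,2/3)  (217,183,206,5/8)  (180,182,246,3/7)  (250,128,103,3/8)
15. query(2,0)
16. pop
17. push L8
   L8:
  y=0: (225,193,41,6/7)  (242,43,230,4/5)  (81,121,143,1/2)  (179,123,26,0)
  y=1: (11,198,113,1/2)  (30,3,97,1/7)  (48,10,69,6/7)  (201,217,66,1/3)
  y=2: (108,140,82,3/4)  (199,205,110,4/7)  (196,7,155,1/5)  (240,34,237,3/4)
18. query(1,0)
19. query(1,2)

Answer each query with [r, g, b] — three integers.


(3,1) stack=L1,L2; from [0,0,0]:
after L1 α=6/7: [810/7, 1452/7, 1458/7]
after L2 α=2/3: [2084/21, 1606/21, 1214/7]
rounded: [99, 76, 173]

(2,2) stack=L1,L2,L3; from [0,0,0]:
+L1 (α=3/4) → [123, 345/4, 477/4]
+L2 (α=1/3) → [440/3, 797/6, 685/6]
+L3 (α=1/2) → [953/6, 1331/12, 2077/12]
→ [159, 111, 173]

at x=3,y=2 over L1,L2,L3,L4,L5,L6:
+L1 (α=1/2) → [195/2, 97, 49]
+L2 (α=1/2) → [519/4, 166, 75]
+L3 (α=1/2) → [1491/8, 417/2, 261/2]
+L4 (α=2/3) → [673/8, 403/2, 541/6]
+L5 (α=5/6) → [1091/16, 641/4, 2041/36]
+L6 (α=1/8) → [8549/128, 4951/32, 22495/288]
= [67, 155, 78]

(1,0) stack=L1,L2,L3,L4,L5; from [0,0,0]:
after L1 α=2/3: [128, 208/3, 134/3]
after L2 α=2/3: [122, 388/9, 1208/9]
after L3 α=1/2: [148, 1603/18, 1666/9]
after L4 α=1/7: [1020/7, 313/3, 3545/21]
after L5 α=1/2: [1329/7, 443/3, 7745/42]
rounded: [190, 148, 184]

(3,0) stack=L1,L2,L3,L4,L5; from [0,0,0]:
after L1 α=3/7: [426/7, 33/7, 510/7]
after L2 α=1/3: [1706/21, 57/7, 1237/21]
after L3 α=1/2: [5843/42, 463/14, 1847/21]
after L4 α=1/4: [6347/56, 2187/56, 1903/28]
after L5 α=2/3: [2377/56, 7003/168, 11647/84]
rounded: [42, 42, 139]

query (2,1) [L1,L2,L3,L4,L5] — begin 0,0,0
after L1 α=3/8: [33, 21/4, 495/8]
after L2 α=6/7: [657/7, 3765/28, 7647/56]
after L3 α=1/7: [5349/49, 11757/98, 26413/196]
after L4 α=1/8: [3091/28, 12541/112, 30893/224]
after L5 α=6/7: [42571/196, 116029/784, 302381/1568]
rounded: [217, 148, 193]

(2,0) stack=L1,L2,L3,L4,L5,L7; from [0,0,0]:
+L1 (α=1/2) → [83, 127, 247/2]
+L2 (α=0) → [83, 127, 247/2]
+L3 (α=4/7) → [817/7, 1353/7, 1493/14]
+L4 (α=5/6) → [2917/42, 2971/14, 6953/84]
+L5 (α=1/2) → [9133/84, 3041/28, 8045/168]
+L7 (α=6/7) → [74653/588, 5057/196, 151181/1176]
rounded: [127, 26, 129]

query (1,0) [L1,L2,L3,L4,L5,L8] — begin 0,0,0
+L1 (α=2/3) → [128, 208/3, 134/3]
+L2 (α=2/3) → [122, 388/9, 1208/9]
+L3 (α=1/2) → [148, 1603/18, 1666/9]
+L4 (α=1/7) → [1020/7, 313/3, 3545/21]
+L5 (α=1/2) → [1329/7, 443/3, 7745/42]
+L8 (α=4/5) → [1621/7, 959/15, 9277/42]
→ [232, 64, 221]

(1,2) stack=L1,L2,L3,L4,L5,L8; from [0,0,0]:
+L1 (α=3/7) → [225/7, 222/7, 36/7]
+L2 (α=1/3) → [535/7, 561/7, 926/21]
+L3 (α=1/2) → [845/7, 617/14, 2375/42]
+L4 (α=1/2) → [2497/14, 1625/28, 7667/84]
+L5 (α=1/5) → [5799/35, 2346/35, 9326/105]
+L8 (α=4/7) → [45257/245, 35738/245, 24726/245]
rounded: [185, 146, 101]


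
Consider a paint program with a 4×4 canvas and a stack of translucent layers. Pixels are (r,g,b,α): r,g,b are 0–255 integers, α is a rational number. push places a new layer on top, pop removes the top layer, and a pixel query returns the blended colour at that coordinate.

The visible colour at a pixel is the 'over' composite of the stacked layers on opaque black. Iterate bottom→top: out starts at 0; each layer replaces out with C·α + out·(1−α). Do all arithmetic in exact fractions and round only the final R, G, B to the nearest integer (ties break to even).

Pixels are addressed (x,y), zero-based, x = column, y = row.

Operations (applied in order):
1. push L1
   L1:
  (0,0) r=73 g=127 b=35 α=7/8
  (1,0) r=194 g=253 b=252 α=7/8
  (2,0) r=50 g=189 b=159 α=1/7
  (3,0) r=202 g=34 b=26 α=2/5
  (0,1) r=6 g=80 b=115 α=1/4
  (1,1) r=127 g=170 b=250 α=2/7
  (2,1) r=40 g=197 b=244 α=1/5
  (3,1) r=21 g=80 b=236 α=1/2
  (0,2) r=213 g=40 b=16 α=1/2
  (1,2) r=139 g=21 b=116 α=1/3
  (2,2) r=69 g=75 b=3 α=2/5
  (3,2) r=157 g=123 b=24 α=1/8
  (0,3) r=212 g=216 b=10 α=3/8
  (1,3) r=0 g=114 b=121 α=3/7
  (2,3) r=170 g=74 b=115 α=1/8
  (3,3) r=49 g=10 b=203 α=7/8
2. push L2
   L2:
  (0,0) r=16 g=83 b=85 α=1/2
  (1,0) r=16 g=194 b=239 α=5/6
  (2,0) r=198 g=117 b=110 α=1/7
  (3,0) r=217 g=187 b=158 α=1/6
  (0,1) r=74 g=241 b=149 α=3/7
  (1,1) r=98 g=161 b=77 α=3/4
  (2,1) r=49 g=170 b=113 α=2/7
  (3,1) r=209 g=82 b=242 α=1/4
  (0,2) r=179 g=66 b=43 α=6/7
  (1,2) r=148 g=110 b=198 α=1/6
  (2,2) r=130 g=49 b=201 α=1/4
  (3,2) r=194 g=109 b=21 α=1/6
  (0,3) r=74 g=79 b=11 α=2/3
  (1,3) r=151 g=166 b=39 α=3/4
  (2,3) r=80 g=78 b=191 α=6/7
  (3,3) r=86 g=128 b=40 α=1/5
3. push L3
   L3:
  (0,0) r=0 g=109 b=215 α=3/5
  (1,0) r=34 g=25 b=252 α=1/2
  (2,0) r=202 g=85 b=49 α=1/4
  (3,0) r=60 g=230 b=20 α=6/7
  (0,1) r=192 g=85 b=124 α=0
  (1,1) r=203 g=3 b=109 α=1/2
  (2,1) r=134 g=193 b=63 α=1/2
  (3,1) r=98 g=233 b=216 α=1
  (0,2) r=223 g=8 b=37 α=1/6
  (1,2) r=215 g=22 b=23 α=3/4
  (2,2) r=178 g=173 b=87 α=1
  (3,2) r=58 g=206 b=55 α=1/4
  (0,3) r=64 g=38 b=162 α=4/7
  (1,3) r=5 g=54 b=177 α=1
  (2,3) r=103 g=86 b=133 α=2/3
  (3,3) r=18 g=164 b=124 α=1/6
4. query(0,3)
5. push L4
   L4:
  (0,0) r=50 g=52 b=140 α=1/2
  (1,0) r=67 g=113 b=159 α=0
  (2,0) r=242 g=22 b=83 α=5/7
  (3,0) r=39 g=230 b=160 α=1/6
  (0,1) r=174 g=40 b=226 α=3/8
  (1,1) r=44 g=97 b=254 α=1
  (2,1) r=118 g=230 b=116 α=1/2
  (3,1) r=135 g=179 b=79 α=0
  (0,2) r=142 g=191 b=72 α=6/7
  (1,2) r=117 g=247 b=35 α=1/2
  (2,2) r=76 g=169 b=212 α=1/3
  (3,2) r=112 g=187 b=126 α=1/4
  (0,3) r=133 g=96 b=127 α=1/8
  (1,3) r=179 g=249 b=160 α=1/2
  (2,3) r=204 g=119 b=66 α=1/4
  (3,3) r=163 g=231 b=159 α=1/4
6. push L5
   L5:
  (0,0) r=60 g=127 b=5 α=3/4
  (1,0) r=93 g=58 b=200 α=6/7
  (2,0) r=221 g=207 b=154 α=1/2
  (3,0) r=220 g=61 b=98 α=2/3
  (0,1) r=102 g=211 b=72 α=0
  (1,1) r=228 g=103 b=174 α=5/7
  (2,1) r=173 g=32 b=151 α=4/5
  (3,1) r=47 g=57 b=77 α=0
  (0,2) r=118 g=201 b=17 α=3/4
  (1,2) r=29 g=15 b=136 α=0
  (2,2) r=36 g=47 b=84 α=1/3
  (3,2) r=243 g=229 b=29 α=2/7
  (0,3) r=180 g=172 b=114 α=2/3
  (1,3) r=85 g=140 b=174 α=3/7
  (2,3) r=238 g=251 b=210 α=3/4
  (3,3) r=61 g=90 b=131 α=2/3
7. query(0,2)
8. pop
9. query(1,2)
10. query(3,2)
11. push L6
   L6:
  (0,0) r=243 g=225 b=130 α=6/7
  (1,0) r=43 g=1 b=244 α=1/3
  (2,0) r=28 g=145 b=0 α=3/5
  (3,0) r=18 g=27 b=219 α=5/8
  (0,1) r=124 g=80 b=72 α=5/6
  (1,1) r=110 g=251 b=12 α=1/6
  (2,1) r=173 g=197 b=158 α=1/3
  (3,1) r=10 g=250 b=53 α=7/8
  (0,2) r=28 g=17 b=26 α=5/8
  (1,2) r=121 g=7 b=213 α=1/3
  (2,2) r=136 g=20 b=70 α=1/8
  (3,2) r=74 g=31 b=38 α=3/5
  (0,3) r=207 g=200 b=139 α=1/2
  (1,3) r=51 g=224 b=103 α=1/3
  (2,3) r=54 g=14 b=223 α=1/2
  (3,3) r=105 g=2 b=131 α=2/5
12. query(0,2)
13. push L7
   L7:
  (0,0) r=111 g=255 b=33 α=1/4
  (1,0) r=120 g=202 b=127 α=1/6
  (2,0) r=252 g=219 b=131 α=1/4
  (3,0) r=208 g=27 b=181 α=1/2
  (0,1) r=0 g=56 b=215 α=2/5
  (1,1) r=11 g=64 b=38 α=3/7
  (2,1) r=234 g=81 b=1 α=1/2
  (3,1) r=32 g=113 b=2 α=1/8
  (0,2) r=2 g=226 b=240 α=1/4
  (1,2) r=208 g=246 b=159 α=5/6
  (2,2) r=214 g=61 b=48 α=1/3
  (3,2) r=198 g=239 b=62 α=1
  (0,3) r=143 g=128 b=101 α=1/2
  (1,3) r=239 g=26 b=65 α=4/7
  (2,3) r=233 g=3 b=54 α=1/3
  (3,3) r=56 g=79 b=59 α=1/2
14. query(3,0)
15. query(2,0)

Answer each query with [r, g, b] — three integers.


query (0,3) [L1,L2,L3] — begin 0,0,0
after L1 α=3/8: [159/2, 81, 15/4]
after L2 α=2/3: [455/6, 239/3, 103/12]
after L3 α=4/7: [967/14, 391/7, 385/4]
rounded: [69, 56, 96]

query (0,2) [L1,L2,L3,L4,L5] — begin 0,0,0
after L1 α=1/2: [213/2, 20, 8]
after L2 α=6/7: [2361/14, 416/7, 38]
after L3 α=1/6: [14927/84, 356/7, 227/6]
after L4 α=6/7: [86495/588, 8378/49, 2819/42]
after L5 α=3/4: [294647/2352, 37925/196, 4961/168]
rounded: [125, 193, 30]

(1,2) stack=L1,L2,L3,L4; from [0,0,0]:
after L1 α=1/3: [139/3, 7, 116/3]
after L2 α=1/6: [1139/18, 145/6, 587/9]
after L3 α=3/4: [12749/72, 541/24, 302/9]
after L4 α=1/2: [21173/144, 6469/48, 617/18]
→ [147, 135, 34]

query (3,2) [L1,L2,L3,L4] — begin 0,0,0
L1 α=1/8: [157/8, 123/8, 3]
L2 α=1/6: [779/16, 1487/48, 6]
L3 α=1/4: [3265/64, 4783/64, 73/4]
L4 α=1/4: [16963/256, 26317/256, 723/16]
→ [66, 103, 45]

at x=0,y=2 over L1,L2,L3,L4,L6:
+L1 (α=1/2) → [213/2, 20, 8]
+L2 (α=6/7) → [2361/14, 416/7, 38]
+L3 (α=1/6) → [14927/84, 356/7, 227/6]
+L4 (α=6/7) → [86495/588, 8378/49, 2819/42]
+L6 (α=5/8) → [113935/1568, 29299/392, 4639/112]
rounded: [73, 75, 41]

(3,0) stack=L1,L2,L3,L4,L6,L7; from [0,0,0]:
+L1 (α=2/5) → [404/5, 68/5, 52/5]
+L2 (α=1/6) → [207/2, 85/2, 35]
+L3 (α=6/7) → [927/14, 2845/14, 155/7]
+L4 (α=1/6) → [1727/28, 5815/28, 1895/42]
+L6 (α=5/8) → [7701/224, 21225/224, 17225/112]
+L7 (α=1/2) → [54293/448, 27273/448, 37497/224]
rounded: [121, 61, 167]

(2,0) stack=L1,L2,L3,L4,L6,L7; from [0,0,0]:
L1 α=1/7: [50/7, 27, 159/7]
L2 α=1/7: [1686/49, 279/7, 1724/49]
L3 α=1/4: [3739/49, 358/7, 7573/196]
L4 α=5/7: [66768/343, 1486/49, 48243/686]
L6 α=3/5: [162348/1715, 24287/245, 48243/1715]
L7 α=1/4: [229806/1715, 31629/245, 184697/3430]
rounded: [134, 129, 54]


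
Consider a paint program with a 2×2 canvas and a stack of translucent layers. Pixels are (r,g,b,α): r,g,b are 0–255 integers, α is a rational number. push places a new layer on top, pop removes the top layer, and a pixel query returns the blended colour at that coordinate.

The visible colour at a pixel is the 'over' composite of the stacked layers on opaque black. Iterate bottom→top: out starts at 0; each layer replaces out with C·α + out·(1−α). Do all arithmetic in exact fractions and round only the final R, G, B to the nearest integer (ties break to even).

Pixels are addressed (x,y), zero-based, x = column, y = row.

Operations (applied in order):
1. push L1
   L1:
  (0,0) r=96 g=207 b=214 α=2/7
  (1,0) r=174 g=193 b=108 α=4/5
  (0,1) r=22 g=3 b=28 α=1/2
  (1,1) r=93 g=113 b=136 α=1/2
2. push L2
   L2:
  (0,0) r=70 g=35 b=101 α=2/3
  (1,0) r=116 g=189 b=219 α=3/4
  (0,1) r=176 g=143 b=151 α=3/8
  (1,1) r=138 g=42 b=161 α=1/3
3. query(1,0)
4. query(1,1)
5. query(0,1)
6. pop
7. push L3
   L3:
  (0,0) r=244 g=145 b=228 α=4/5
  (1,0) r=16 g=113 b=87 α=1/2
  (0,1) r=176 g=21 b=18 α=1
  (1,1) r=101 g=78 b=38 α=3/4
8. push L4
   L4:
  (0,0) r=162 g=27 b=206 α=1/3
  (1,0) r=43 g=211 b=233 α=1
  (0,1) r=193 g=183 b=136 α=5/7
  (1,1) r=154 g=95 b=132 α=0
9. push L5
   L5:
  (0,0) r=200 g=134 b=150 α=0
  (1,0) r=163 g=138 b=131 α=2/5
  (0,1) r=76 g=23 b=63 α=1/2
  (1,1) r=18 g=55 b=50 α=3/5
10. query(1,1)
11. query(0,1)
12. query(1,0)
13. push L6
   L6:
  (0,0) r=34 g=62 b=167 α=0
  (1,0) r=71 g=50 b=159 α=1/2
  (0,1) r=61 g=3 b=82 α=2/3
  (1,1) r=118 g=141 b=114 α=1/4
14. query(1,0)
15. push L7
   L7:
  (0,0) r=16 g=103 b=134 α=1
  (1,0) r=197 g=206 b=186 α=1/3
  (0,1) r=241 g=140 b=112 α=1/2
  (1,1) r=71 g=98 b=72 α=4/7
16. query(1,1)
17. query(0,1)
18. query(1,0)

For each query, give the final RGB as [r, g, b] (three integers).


at x=1,y=0 over L1,L2:
L1 α=4/5: [696/5, 772/5, 432/5]
L2 α=3/4: [609/5, 3607/20, 3717/20]
rounded: [122, 180, 186]

at x=1,y=1 over L1,L2:
L1 α=1/2: [93/2, 113/2, 68]
L2 α=1/3: [77, 155/3, 99]
= [77, 52, 99]

at x=0,y=1 over L1,L2:
+L1 (α=1/2) → [11, 3/2, 14]
+L2 (α=3/8) → [583/8, 873/16, 523/8]
= [73, 55, 65]

(1,1) stack=L1,L3,L4,L5; from [0,0,0]:
+L1 (α=1/2) → [93/2, 113/2, 68]
+L3 (α=3/4) → [699/8, 581/8, 91/2]
+L4 (α=0) → [699/8, 581/8, 91/2]
+L5 (α=3/5) → [183/4, 1241/20, 241/5]
rounded: [46, 62, 48]

(0,1) stack=L1,L3,L4,L5; from [0,0,0]:
L1 α=1/2: [11, 3/2, 14]
L3 α=1: [176, 21, 18]
L4 α=5/7: [1317/7, 957/7, 716/7]
L5 α=1/2: [1849/14, 559/7, 1157/14]
rounded: [132, 80, 83]

at x=1,y=0 over L1,L3,L4,L5:
after L1 α=4/5: [696/5, 772/5, 432/5]
after L3 α=1/2: [388/5, 1337/10, 867/10]
after L4 α=1: [43, 211, 233]
after L5 α=2/5: [91, 909/5, 961/5]
= [91, 182, 192]

at x=1,y=0 over L1,L3,L4,L5,L6:
L1 α=4/5: [696/5, 772/5, 432/5]
L3 α=1/2: [388/5, 1337/10, 867/10]
L4 α=1: [43, 211, 233]
L5 α=2/5: [91, 909/5, 961/5]
L6 α=1/2: [81, 1159/10, 878/5]
= [81, 116, 176]

at x=1,y=1 over L1,L3,L4,L5,L6,L7:
L1 α=1/2: [93/2, 113/2, 68]
L3 α=3/4: [699/8, 581/8, 91/2]
L4 α=0: [699/8, 581/8, 91/2]
L5 α=3/5: [183/4, 1241/20, 241/5]
L6 α=1/4: [1021/16, 6543/80, 1293/20]
L7 α=4/7: [7607/112, 50989/560, 1377/20]
= [68, 91, 69]

at x=0,y=1 over L1,L3,L4,L5,L6,L7:
L1 α=1/2: [11, 3/2, 14]
L3 α=1: [176, 21, 18]
L4 α=5/7: [1317/7, 957/7, 716/7]
L5 α=1/2: [1849/14, 559/7, 1157/14]
L6 α=2/3: [3557/42, 601/21, 1151/14]
L7 α=1/2: [13679/84, 3541/42, 2719/28]
rounded: [163, 84, 97]

(1,0) stack=L1,L3,L4,L5,L6,L7; from [0,0,0]:
+L1 (α=4/5) → [696/5, 772/5, 432/5]
+L3 (α=1/2) → [388/5, 1337/10, 867/10]
+L4 (α=1) → [43, 211, 233]
+L5 (α=2/5) → [91, 909/5, 961/5]
+L6 (α=1/2) → [81, 1159/10, 878/5]
+L7 (α=1/3) → [359/3, 2189/15, 2686/15]
rounded: [120, 146, 179]


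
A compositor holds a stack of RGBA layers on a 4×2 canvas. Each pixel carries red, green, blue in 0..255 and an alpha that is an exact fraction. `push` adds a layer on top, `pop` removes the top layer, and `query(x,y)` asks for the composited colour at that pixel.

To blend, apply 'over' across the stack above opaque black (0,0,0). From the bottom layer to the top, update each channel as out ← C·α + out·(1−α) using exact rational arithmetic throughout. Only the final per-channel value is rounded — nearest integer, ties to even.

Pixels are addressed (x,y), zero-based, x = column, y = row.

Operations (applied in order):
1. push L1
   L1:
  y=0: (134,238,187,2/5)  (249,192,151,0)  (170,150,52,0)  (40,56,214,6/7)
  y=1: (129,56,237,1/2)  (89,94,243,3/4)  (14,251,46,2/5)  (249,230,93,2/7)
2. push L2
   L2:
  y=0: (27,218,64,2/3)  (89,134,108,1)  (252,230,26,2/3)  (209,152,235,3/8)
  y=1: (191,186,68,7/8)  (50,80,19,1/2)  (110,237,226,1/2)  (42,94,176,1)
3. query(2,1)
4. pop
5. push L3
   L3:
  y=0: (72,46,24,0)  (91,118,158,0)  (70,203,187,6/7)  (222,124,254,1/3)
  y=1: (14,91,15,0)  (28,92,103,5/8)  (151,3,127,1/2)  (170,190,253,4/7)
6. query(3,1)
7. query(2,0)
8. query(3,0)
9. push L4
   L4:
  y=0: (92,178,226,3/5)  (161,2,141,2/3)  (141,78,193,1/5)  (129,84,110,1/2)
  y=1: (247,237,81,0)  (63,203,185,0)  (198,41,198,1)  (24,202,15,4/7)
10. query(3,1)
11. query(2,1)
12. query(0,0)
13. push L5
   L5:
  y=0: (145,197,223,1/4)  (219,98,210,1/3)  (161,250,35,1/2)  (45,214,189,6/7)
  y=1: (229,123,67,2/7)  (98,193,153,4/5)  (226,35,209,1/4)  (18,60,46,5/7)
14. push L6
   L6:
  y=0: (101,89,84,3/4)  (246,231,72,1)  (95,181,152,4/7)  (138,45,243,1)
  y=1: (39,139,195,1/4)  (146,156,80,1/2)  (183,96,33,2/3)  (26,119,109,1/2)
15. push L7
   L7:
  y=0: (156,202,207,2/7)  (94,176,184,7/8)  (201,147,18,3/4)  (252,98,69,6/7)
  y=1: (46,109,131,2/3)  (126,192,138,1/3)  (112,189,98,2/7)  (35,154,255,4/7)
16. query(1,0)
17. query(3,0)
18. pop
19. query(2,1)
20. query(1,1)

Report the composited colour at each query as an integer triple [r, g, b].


(2,1) stack=L1,L2; from [0,0,0]:
L1 α=2/5: [28/5, 502/5, 92/5]
L2 α=1/2: [289/5, 1687/10, 611/5]
→ [58, 169, 122]

at x=3,y=1 over L1,L3:
after L1 α=2/7: [498/7, 460/7, 186/7]
after L3 α=4/7: [6254/49, 6700/49, 7642/49]
= [128, 137, 156]

query (2,0) [L1,L3] — begin 0,0,0
+L1 (α=0) → [0, 0, 0]
+L3 (α=6/7) → [60, 174, 1122/7]
= [60, 174, 160]

query (3,0) [L1,L3] — begin 0,0,0
after L1 α=6/7: [240/7, 48, 1284/7]
after L3 α=1/3: [678/7, 220/3, 4346/21]
= [97, 73, 207]

query (3,1) [L1,L3,L4] — begin 0,0,0
L1 α=2/7: [498/7, 460/7, 186/7]
L3 α=4/7: [6254/49, 6700/49, 7642/49]
L4 α=4/7: [23466/343, 59692/343, 25866/343]
→ [68, 174, 75]

at x=2,y=1 over L1,L3,L4:
+L1 (α=2/5) → [28/5, 502/5, 92/5]
+L3 (α=1/2) → [783/10, 517/10, 727/10]
+L4 (α=1) → [198, 41, 198]
= [198, 41, 198]

(0,0) stack=L1,L3,L4; from [0,0,0]:
+L1 (α=2/5) → [268/5, 476/5, 374/5]
+L3 (α=0) → [268/5, 476/5, 374/5]
+L4 (α=3/5) → [1916/25, 3622/25, 4138/25]
= [77, 145, 166]

(1,0) stack=L1,L3,L4,L5,L6,L7; from [0,0,0]:
+L1 (α=0) → [0, 0, 0]
+L3 (α=0) → [0, 0, 0]
+L4 (α=2/3) → [322/3, 4/3, 94]
+L5 (α=1/3) → [1301/9, 302/9, 398/3]
+L6 (α=1) → [246, 231, 72]
+L7 (α=7/8) → [113, 1463/8, 170]
rounded: [113, 183, 170]

at x=3,y=0 over L1,L3,L4,L5,L6,L7:
L1 α=6/7: [240/7, 48, 1284/7]
L3 α=1/3: [678/7, 220/3, 4346/21]
L4 α=1/2: [1581/14, 236/3, 3328/21]
L5 α=6/7: [5361/98, 584/3, 27142/147]
L6 α=1: [138, 45, 243]
L7 α=6/7: [1650/7, 633/7, 657/7]
→ [236, 90, 94]

at x=2,y=1 over L1,L3,L4,L5,L6:
+L1 (α=2/5) → [28/5, 502/5, 92/5]
+L3 (α=1/2) → [783/10, 517/10, 727/10]
+L4 (α=1) → [198, 41, 198]
+L5 (α=1/4) → [205, 79/2, 803/4]
+L6 (α=2/3) → [571/3, 463/6, 1067/12]
→ [190, 77, 89]

(1,1) stack=L1,L3,L4,L5,L6; from [0,0,0]:
after L1 α=3/4: [267/4, 141/2, 729/4]
after L3 α=5/8: [1361/32, 1343/16, 4247/32]
after L4 α=0: [1361/32, 1343/16, 4247/32]
after L5 α=4/5: [2781/32, 2739/16, 23831/160]
after L6 α=1/2: [7453/64, 5235/32, 36631/320]
= [116, 164, 114]


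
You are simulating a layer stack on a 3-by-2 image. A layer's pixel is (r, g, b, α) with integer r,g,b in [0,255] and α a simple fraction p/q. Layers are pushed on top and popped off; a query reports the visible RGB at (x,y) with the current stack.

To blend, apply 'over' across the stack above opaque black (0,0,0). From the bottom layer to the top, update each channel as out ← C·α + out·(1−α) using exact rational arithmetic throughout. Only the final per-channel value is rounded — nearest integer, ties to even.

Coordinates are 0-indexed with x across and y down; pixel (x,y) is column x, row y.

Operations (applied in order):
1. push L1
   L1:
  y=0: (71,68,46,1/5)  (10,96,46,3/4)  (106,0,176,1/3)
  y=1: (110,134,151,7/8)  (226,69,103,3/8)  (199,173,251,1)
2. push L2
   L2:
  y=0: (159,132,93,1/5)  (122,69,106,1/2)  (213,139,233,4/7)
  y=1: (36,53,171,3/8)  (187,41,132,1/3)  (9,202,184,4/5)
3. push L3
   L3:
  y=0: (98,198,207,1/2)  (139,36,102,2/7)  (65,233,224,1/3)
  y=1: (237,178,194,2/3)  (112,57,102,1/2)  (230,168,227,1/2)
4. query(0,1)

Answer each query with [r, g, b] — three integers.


at x=0,y=1 over L1,L2,L3:
after L1 α=7/8: [385/4, 469/4, 1057/8]
after L2 α=3/8: [2357/32, 2981/32, 9389/64]
after L3 α=2/3: [17525/96, 4791/32, 11407/64]
= [183, 150, 178]


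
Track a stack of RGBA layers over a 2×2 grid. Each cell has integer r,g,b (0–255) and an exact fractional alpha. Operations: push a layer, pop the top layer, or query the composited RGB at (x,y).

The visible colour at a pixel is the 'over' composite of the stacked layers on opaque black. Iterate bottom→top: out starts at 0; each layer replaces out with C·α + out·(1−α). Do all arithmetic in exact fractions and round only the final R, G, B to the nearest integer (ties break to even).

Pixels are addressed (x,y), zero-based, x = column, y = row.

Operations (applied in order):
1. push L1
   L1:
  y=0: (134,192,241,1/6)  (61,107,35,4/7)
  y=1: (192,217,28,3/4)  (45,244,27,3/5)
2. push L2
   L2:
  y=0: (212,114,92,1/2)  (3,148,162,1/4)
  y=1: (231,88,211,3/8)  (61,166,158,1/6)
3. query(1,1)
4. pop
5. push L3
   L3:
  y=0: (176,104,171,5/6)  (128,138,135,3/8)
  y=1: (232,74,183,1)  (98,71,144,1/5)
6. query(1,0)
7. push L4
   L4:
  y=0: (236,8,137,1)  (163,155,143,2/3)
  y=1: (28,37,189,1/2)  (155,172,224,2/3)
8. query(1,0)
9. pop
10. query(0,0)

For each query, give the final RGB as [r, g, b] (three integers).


query (1,1) [L1,L2] — begin 0,0,0
L1 α=3/5: [27, 732/5, 81/5]
L2 α=1/6: [98/3, 449/3, 239/6]
= [33, 150, 40]

at x=1,y=0 over L1,L3:
L1 α=4/7: [244/7, 428/7, 20]
L3 α=3/8: [977/14, 2519/28, 505/8]
→ [70, 90, 63]

query (1,0) [L1,L3,L4] — begin 0,0,0
L1 α=4/7: [244/7, 428/7, 20]
L3 α=3/8: [977/14, 2519/28, 505/8]
L4 α=2/3: [1847/14, 3733/28, 931/8]
→ [132, 133, 116]

(0,0) stack=L1,L3; from [0,0,0]:
after L1 α=1/6: [67/3, 32, 241/6]
after L3 α=5/6: [2707/18, 92, 5371/36]
→ [150, 92, 149]


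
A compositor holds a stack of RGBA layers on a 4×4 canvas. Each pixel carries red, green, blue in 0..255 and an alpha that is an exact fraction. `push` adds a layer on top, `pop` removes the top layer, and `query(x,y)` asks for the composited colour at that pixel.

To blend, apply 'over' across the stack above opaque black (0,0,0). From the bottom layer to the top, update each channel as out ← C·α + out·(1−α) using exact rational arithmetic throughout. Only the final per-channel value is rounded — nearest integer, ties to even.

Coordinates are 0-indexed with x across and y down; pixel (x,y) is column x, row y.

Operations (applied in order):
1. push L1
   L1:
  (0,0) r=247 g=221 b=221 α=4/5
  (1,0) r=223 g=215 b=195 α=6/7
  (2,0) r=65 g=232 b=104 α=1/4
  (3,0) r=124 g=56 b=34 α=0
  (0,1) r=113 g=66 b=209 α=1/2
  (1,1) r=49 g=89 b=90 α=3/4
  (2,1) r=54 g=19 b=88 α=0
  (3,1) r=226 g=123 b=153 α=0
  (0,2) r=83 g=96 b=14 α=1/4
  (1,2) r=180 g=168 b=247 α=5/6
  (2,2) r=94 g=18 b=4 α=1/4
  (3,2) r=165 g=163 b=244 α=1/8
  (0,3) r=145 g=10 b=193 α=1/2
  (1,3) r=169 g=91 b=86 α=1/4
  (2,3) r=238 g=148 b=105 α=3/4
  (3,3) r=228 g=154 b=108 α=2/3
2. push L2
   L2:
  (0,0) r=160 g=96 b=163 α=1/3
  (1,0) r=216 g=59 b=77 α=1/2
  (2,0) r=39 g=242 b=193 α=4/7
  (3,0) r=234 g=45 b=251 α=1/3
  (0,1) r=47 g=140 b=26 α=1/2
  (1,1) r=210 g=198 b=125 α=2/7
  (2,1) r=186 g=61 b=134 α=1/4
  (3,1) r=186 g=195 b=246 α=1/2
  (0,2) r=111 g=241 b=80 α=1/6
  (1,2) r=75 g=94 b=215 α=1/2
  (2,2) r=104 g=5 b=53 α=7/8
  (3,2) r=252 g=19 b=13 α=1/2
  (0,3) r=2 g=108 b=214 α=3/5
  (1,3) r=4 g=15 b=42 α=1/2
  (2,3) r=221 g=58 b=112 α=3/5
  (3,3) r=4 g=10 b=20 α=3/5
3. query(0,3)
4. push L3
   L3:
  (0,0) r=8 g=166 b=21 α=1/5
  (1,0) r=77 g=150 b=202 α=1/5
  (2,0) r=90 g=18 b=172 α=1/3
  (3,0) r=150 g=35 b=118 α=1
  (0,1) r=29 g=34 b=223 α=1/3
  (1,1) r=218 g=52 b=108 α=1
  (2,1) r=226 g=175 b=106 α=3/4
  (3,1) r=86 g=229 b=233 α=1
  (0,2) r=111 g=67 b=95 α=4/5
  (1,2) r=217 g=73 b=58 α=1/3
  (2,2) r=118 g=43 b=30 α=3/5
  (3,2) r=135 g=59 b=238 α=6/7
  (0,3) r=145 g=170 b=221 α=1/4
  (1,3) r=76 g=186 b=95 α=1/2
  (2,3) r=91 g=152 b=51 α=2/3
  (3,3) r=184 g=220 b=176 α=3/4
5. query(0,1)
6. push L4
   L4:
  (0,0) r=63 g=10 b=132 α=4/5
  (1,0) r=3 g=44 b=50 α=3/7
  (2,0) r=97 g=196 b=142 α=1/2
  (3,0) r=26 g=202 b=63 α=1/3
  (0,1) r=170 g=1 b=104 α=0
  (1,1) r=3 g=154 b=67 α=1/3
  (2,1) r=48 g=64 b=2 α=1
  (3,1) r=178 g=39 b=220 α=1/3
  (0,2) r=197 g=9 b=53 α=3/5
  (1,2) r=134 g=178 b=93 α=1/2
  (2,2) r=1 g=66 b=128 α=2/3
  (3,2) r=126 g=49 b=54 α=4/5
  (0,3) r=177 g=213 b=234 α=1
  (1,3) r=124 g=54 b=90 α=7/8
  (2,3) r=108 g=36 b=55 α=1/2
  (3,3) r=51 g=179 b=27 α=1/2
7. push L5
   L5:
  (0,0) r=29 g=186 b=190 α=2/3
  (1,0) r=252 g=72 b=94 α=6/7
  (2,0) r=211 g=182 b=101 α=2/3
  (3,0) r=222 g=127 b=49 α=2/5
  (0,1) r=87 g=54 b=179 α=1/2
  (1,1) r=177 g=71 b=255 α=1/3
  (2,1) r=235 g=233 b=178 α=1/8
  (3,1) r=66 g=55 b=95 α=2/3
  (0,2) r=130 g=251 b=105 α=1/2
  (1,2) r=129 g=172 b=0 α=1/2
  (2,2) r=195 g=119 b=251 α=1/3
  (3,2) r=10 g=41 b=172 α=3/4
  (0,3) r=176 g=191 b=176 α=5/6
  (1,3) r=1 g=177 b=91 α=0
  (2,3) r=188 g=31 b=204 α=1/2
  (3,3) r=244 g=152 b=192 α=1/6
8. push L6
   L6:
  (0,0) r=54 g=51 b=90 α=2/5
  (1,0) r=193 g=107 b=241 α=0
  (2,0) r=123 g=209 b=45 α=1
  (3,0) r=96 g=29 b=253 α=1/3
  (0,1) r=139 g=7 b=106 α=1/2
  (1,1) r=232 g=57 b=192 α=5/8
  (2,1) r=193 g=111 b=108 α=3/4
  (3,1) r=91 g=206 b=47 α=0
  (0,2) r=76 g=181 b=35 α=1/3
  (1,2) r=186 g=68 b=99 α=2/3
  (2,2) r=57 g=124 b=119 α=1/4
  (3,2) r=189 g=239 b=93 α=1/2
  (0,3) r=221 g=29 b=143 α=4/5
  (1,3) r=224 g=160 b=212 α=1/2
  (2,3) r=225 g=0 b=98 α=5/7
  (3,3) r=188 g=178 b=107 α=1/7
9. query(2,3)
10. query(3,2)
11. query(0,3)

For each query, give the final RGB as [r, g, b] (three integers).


at x=0,y=3 over L1,L2:
after L1 α=1/2: [145/2, 5, 193/2]
after L2 α=3/5: [151/5, 334/5, 167]
= [30, 67, 167]

at x=0,y=1 over L1,L2,L3:
L1 α=1/2: [113/2, 33, 209/2]
L2 α=1/2: [207/4, 173/2, 261/4]
L3 α=1/3: [265/6, 69, 707/6]
rounded: [44, 69, 118]

query (2,3) [L1,L2,L3,L4,L5,L6] — begin 0,0,0
+L1 (α=3/4) → [357/2, 111, 315/4]
+L2 (α=3/5) → [204, 396/5, 987/10]
+L3 (α=2/3) → [386/3, 1916/15, 669/10]
+L4 (α=1/2) → [355/3, 1228/15, 1219/20]
+L5 (α=1/2) → [919/6, 1693/30, 5299/40]
+L6 (α=5/7) → [4294/21, 1693/105, 2157/20]
= [204, 16, 108]

(3,2) stack=L1,L2,L3,L4,L5,L6; from [0,0,0]:
after L1 α=1/8: [165/8, 163/8, 61/2]
after L2 α=1/2: [2181/16, 315/16, 87/4]
after L3 α=6/7: [2163/16, 5979/112, 5799/28]
after L4 α=4/5: [10227/80, 27931/560, 11847/140]
after L5 α=3/4: [12627/320, 96811/2240, 84087/560]
after L6 α=1/2: [73107/640, 632171/4480, 136167/1120]
= [114, 141, 122]

query (0,3) [L1,L2,L3,L4,L5,L6] — begin 0,0,0
L1 α=1/2: [145/2, 5, 193/2]
L2 α=3/5: [151/5, 334/5, 167]
L3 α=1/4: [589/10, 463/5, 361/2]
L4 α=1: [177, 213, 234]
L5 α=5/6: [1057/6, 584/3, 557/3]
L6 α=4/5: [6361/30, 932/15, 2273/15]
rounded: [212, 62, 152]


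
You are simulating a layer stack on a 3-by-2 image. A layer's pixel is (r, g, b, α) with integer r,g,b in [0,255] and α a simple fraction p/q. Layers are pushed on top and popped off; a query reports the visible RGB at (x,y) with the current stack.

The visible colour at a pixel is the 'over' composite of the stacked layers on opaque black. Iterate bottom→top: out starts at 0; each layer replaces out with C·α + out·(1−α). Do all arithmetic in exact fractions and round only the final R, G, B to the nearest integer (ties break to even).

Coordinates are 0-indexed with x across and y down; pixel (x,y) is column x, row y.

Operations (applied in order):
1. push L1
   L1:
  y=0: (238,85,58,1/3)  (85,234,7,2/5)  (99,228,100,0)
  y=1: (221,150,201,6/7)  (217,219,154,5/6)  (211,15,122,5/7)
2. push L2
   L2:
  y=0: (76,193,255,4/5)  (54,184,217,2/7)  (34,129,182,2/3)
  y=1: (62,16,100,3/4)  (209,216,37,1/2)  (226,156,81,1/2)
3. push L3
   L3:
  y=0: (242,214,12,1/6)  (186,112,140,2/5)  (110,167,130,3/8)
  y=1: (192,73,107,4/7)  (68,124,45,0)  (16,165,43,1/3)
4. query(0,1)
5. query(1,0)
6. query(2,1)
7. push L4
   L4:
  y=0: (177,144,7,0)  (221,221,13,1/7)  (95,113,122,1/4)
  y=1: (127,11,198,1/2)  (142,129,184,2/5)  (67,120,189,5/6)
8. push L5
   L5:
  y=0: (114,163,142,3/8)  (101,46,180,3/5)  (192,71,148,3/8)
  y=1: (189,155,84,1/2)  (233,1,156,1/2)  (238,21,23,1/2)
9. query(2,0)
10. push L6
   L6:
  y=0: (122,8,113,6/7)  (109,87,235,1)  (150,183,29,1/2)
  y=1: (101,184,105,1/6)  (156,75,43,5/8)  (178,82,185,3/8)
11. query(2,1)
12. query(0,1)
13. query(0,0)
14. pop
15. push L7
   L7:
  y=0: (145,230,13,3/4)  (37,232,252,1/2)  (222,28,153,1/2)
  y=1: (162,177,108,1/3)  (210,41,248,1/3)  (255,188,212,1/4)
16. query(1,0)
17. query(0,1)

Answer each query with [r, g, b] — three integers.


query (0,1) [L1,L2,L3] — begin 0,0,0
L1 α=6/7: [1326/7, 900/7, 1206/7]
L2 α=3/4: [657/7, 309/7, 1653/14]
L3 α=4/7: [7347/49, 2971/49, 10951/98]
= [150, 61, 112]

query (1,0) [L1,L2,L3] — begin 0,0,0
+L1 (α=2/5) → [34, 468/5, 14/5]
+L2 (α=2/7) → [278/7, 836/7, 64]
+L3 (α=2/5) → [3438/35, 4076/35, 472/5]
= [98, 116, 94]

query (2,1) [L1,L2,L3] — begin 0,0,0
after L1 α=5/7: [1055/7, 75/7, 610/7]
after L2 α=1/2: [2637/14, 1167/14, 1177/14]
after L3 α=1/3: [2749/21, 774/7, 1478/21]
→ [131, 111, 70]

(2,0) stack=L1,L2,L3,L4,L5; from [0,0,0]:
after L1 α=0: [0, 0, 0]
after L2 α=2/3: [68/3, 86, 364/3]
after L3 α=3/8: [665/12, 931/8, 1495/12]
after L4 α=1/4: [1045/16, 3697/32, 1983/16]
after L5 α=3/8: [14441/128, 25301/256, 17019/128]
rounded: [113, 99, 133]

at x=2,y=1 over L1,L2,L3,L4,L5,L6:
L1 α=5/7: [1055/7, 75/7, 610/7]
L2 α=1/2: [2637/14, 1167/14, 1177/14]
L3 α=1/3: [2749/21, 774/7, 1478/21]
L4 α=5/6: [4892/63, 829/7, 21323/126]
L5 α=1/2: [9943/63, 488/7, 24221/252]
L6 α=3/8: [83357/504, 2081/28, 260965/2016]
rounded: [165, 74, 129]

(0,1) stack=L1,L2,L3,L4,L5,L6; from [0,0,0]:
L1 α=6/7: [1326/7, 900/7, 1206/7]
L2 α=3/4: [657/7, 309/7, 1653/14]
L3 α=4/7: [7347/49, 2971/49, 10951/98]
L4 α=1/2: [6785/49, 1755/49, 30355/196]
L5 α=1/2: [8023/49, 4675/49, 46819/392]
L6 α=1/6: [22532/147, 10797/98, 275255/2352]
rounded: [153, 110, 117]

(0,0) stack=L1,L2,L3,L4,L5,L6; from [0,0,0]:
after L1 α=1/3: [238/3, 85/3, 58/3]
after L2 α=4/5: [230/3, 2401/15, 3118/15]
after L3 α=1/6: [938/9, 3043/18, 1577/9]
after L4 α=0: [938/9, 3043/18, 1577/9]
after L5 α=3/8: [971/9, 24017/144, 11719/72]
after L6 α=6/7: [7559/63, 30929/1008, 60535/504]
= [120, 31, 120]

at x=1,y=0 over L1,L2,L3,L4,L5,L7:
+L1 (α=2/5) → [34, 468/5, 14/5]
+L2 (α=2/7) → [278/7, 836/7, 64]
+L3 (α=2/5) → [3438/35, 4076/35, 472/5]
+L4 (α=1/7) → [28363/245, 32191/245, 2897/35]
+L5 (α=3/5) → [130961/1225, 98192/1225, 24694/175]
+L7 (α=1/2) → [88143/1225, 191196/1225, 34397/175]
→ [72, 156, 197]

query (0,1) [L1,L2,L3,L4,L5,L7] — begin 0,0,0
L1 α=6/7: [1326/7, 900/7, 1206/7]
L2 α=3/4: [657/7, 309/7, 1653/14]
L3 α=4/7: [7347/49, 2971/49, 10951/98]
L4 α=1/2: [6785/49, 1755/49, 30355/196]
L5 α=1/2: [8023/49, 4675/49, 46819/392]
L7 α=1/3: [23984/147, 18023/147, 67987/588]
→ [163, 123, 116]


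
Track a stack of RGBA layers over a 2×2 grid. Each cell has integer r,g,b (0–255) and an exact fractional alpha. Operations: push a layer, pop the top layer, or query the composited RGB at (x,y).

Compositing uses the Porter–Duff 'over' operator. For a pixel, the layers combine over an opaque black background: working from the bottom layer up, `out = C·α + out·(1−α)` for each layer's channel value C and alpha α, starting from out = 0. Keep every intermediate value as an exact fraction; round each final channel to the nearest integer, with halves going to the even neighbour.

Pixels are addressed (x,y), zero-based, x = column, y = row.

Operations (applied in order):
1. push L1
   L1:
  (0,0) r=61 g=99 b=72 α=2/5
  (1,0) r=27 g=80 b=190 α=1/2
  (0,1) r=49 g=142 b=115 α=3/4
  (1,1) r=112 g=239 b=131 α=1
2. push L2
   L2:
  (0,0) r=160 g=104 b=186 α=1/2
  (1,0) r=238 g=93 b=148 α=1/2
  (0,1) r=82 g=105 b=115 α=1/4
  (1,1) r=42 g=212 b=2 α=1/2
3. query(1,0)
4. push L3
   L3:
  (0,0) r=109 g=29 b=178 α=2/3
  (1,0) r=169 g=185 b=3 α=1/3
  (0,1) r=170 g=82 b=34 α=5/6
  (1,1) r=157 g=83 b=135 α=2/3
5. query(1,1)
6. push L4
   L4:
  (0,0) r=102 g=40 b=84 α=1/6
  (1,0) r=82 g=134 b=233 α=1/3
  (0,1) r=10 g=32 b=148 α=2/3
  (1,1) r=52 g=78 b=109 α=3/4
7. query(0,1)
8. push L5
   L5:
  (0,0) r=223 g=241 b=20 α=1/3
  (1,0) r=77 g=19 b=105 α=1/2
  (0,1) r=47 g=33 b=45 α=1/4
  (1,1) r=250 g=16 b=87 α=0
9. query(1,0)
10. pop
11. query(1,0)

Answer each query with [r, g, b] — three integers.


at x=1,y=0 over L1,L2:
L1 α=1/2: [27/2, 40, 95]
L2 α=1/2: [503/4, 133/2, 243/2]
→ [126, 66, 122]

at x=1,y=1 over L1,L2,L3:
L1 α=1: [112, 239, 131]
L2 α=1/2: [77, 451/2, 133/2]
L3 α=2/3: [391/3, 261/2, 673/6]
= [130, 130, 112]

at x=0,y=1 over L1,L2,L3,L4:
after L1 α=3/4: [147/4, 213/2, 345/4]
after L2 α=1/4: [769/16, 849/8, 1495/16]
after L3 α=5/6: [14369/96, 4129/48, 1405/32]
after L4 α=2/3: [16289/288, 7201/144, 10877/96]
rounded: [57, 50, 113]

(1,0) stack=L1,L2,L3,L4,L5; from [0,0,0]:
after L1 α=1/2: [27/2, 40, 95]
after L2 α=1/2: [503/4, 133/2, 243/2]
after L3 α=1/3: [841/6, 106, 82]
after L4 α=1/3: [1087/9, 346/3, 397/3]
after L5 α=1/2: [890/9, 403/6, 356/3]
= [99, 67, 119]

query (1,0) [L1,L2,L3,L4] — begin 0,0,0
after L1 α=1/2: [27/2, 40, 95]
after L2 α=1/2: [503/4, 133/2, 243/2]
after L3 α=1/3: [841/6, 106, 82]
after L4 α=1/3: [1087/9, 346/3, 397/3]
rounded: [121, 115, 132]


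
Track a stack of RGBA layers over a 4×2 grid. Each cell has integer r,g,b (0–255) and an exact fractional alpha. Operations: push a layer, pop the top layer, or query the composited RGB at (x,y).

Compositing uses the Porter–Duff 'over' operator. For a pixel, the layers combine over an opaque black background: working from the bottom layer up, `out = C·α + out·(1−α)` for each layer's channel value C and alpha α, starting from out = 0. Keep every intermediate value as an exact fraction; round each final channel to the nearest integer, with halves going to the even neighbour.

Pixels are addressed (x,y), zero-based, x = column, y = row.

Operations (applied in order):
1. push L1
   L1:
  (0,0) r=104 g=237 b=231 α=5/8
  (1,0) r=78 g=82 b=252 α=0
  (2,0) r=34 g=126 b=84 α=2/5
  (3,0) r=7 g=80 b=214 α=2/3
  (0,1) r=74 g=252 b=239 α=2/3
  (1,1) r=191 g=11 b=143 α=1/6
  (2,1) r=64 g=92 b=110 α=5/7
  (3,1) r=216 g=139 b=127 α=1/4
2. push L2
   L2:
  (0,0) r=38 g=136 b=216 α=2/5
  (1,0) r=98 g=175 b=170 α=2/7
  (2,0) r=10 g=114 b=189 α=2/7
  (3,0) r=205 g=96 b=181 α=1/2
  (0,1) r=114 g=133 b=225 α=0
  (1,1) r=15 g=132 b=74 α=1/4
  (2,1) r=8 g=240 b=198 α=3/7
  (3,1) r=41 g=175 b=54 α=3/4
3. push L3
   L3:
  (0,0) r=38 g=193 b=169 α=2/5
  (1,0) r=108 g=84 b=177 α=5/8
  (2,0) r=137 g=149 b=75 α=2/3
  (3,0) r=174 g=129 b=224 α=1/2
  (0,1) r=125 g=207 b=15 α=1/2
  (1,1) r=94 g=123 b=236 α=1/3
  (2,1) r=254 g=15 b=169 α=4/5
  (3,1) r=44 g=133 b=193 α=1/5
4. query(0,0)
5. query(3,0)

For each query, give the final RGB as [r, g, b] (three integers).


(0,0) stack=L1,L2,L3; from [0,0,0]:
+L1 (α=5/8) → [65, 1185/8, 1155/8]
+L2 (α=2/5) → [271/5, 5731/40, 6921/40]
+L3 (α=2/5) → [1193/25, 32633/200, 34283/200]
→ [48, 163, 171]

query (3,0) [L1,L2,L3] — begin 0,0,0
+L1 (α=2/3) → [14/3, 160/3, 428/3]
+L2 (α=1/2) → [629/6, 224/3, 971/6]
+L3 (α=1/2) → [1673/12, 611/6, 2315/12]
rounded: [139, 102, 193]


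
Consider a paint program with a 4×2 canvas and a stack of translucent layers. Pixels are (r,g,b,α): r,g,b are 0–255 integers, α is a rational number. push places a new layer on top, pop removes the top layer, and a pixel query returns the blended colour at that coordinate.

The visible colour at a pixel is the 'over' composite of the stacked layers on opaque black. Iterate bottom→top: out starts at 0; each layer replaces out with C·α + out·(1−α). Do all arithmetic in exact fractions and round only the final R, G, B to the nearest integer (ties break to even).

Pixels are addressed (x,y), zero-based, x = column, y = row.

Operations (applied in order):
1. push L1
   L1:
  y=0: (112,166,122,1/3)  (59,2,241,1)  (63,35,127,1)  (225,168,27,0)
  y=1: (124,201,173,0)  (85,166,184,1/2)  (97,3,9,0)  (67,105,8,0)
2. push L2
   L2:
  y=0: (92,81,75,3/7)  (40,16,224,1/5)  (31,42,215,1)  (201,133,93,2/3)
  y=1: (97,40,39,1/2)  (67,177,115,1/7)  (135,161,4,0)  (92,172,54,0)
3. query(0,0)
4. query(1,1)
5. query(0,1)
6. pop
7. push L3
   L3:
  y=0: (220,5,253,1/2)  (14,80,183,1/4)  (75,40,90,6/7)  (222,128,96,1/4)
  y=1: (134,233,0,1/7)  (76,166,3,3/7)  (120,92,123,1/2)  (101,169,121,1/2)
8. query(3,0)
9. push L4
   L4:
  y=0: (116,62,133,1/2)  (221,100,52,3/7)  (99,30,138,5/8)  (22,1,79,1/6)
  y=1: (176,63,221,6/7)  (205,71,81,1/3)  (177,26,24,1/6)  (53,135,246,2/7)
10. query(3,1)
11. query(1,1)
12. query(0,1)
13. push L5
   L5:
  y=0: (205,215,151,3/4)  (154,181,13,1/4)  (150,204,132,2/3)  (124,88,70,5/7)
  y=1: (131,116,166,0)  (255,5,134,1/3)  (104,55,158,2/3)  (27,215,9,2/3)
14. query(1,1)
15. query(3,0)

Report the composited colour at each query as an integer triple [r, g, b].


query (0,0) [L1,L2] — begin 0,0,0
+L1 (α=1/3) → [112/3, 166/3, 122/3]
+L2 (α=3/7) → [1276/21, 199/3, 1163/21]
= [61, 66, 55]

at x=1,y=1 over L1,L2:
after L1 α=1/2: [85/2, 83, 92]
after L2 α=1/7: [46, 675/7, 667/7]
rounded: [46, 96, 95]

query (0,1) [L1,L2] — begin 0,0,0
after L1 α=0: [0, 0, 0]
after L2 α=1/2: [97/2, 20, 39/2]
→ [48, 20, 20]

(3,0) stack=L1,L3; from [0,0,0]:
L1 α=0: [0, 0, 0]
L3 α=1/4: [111/2, 32, 24]
rounded: [56, 32, 24]

query (3,1) [L1,L3,L4] — begin 0,0,0
+L1 (α=0) → [0, 0, 0]
+L3 (α=1/2) → [101/2, 169/2, 121/2]
+L4 (α=2/7) → [717/14, 1385/14, 227/2]
rounded: [51, 99, 114]

query (1,1) [L1,L3,L4] — begin 0,0,0
L1 α=1/2: [85/2, 83, 92]
L3 α=3/7: [398/7, 830/7, 377/7]
L4 α=1/3: [2231/21, 719/7, 1321/21]
= [106, 103, 63]

(0,1) stack=L1,L3,L4; from [0,0,0]:
L1 α=0: [0, 0, 0]
L3 α=1/7: [134/7, 233/7, 0]
L4 α=6/7: [7526/49, 2879/49, 1326/7]
= [154, 59, 189]

(1,1) stack=L1,L3,L4,L5; from [0,0,0]:
L1 α=1/2: [85/2, 83, 92]
L3 α=3/7: [398/7, 830/7, 377/7]
L4 α=1/3: [2231/21, 719/7, 1321/21]
L5 α=1/3: [9817/63, 491/7, 5456/63]
= [156, 70, 87]

query (3,0) [L1,L3,L4,L5] — begin 0,0,0
+L1 (α=0) → [0, 0, 0]
+L3 (α=1/4) → [111/2, 32, 24]
+L4 (α=1/6) → [599/12, 161/6, 199/6]
+L5 (α=5/7) → [617/6, 1481/21, 1249/21]
= [103, 71, 59]
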